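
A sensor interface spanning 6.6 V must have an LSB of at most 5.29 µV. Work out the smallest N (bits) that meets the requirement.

21 bits

Number of steps required ≥ 6.6 V / 5.29 µV = 1247637.05.
Need 2^N ≥ 1247637.05; 2^20 = 1048576, 2^21 = 2097152.
Minimum N = 21.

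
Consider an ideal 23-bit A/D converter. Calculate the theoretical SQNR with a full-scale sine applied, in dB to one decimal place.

140.2 dB

SNR ≈ 6.02·N + 1.76 dB = 6.02·23 + 1.76 = 140.22 dB.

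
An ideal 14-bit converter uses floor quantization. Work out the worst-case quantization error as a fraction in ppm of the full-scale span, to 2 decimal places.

Truncating → worst-case error = 1 LSB = V_FS/2^14, so 1e+06/16384 = 61.0352 ppm of full scale.

61.04 ppm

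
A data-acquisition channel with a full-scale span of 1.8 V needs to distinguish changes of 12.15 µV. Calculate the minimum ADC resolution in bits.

18 bits

Number of steps required ≥ 1.8 V / 12.15 µV = 148148.15.
Need 2^N ≥ 148148.15; 2^17 = 131072, 2^18 = 262144.
Minimum N = 18.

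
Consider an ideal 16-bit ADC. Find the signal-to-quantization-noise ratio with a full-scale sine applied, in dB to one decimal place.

98.1 dB

SNR ≈ 6.02·N + 1.76 dB = 6.02·16 + 1.76 = 98.08 dB.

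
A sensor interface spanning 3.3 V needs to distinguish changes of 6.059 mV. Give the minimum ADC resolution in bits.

10 bits

Number of steps required ≥ 3.3 V / 6.059 mV = 544.64.
Need 2^N ≥ 544.64; 2^9 = 512, 2^10 = 1024.
Minimum N = 10.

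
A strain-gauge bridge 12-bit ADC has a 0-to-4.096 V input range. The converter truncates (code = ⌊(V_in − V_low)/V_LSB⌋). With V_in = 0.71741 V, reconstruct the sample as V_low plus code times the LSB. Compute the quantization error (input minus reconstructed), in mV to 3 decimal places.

Step size: 4.096 V ÷ 2^12 = 1.000 mV.
Scaled input = 717.4100 LSBs, so code = 717.
V_rec = 0 + 717·0.001 = 0.717 V.
V_in − V_rec = 0.00041 V = 0.410 mV.

0.410 mV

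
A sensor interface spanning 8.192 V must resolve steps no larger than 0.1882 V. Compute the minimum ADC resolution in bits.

6 bits

Number of steps required ≥ 8.192 V / 0.1882 V = 43.53.
Need 2^N ≥ 43.53; 2^5 = 32, 2^6 = 64.
Minimum N = 6.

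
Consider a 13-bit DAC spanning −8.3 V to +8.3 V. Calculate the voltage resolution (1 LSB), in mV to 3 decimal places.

Full-scale span = 16.6 V.
LSB = 16.6 / 2^13 = 16.6 / 8192 = 0.00202637 V = 2.026 mV.

2.026 mV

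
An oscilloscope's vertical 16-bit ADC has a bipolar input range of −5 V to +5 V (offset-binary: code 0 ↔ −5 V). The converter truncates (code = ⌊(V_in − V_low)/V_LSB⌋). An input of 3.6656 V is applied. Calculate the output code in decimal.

With 65536 levels over 10 V, one step is 152.59 µV.
(V_in − V_low)/LSB = (3.6656 − (−5)) / 0.000152588 = 56790.876.
Floor → code 56790.

code 56790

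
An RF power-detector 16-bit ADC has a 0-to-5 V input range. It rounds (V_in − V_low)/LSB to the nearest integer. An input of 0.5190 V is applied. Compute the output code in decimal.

code 6803

LSB = 5 V / 65536 = 76.29 µV.
(0.5190 − 0) / 7.62939e-05 = 6802.637 LSBs.
round(6802.637) = 6803.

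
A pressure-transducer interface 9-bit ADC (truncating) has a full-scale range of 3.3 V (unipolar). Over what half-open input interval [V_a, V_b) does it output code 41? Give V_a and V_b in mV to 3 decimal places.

[264.258 mV, 270.703 mV)

LSB = 3.3/2^9 = 6.445 mV.
V_a = V_low + 41·LSB = 0.264258 V; V_b = V_low + 42·LSB = 0.270703 V.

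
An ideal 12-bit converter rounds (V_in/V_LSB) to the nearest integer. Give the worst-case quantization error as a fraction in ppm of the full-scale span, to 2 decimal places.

122.07 ppm

Rounding → worst-case error = ½ LSB = V_FS/2^13, so 1e+06/8192 = 122.07 ppm of full scale.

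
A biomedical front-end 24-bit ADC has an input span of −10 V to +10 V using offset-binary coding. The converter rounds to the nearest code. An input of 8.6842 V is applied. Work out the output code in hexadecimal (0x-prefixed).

Full-scale span = 20 V; LSB = 20/2^24 = 1.19 µV.
(8.6842 − (−10)) / 1.19209e-06 = 15673442.959 LSBs.
Round → code 15673443.
In hexadecimal (0x-prefixed): 0xEF2863.

code 0xEF2863 (decimal 15673443)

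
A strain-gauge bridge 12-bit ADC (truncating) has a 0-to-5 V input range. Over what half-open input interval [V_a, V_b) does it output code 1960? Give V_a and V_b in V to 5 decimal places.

LSB = 5/2^12 = 1.221 mV.
V_a = V_low + 1960·LSB = 2.39258 V; V_b = V_low + 1961·LSB = 2.3938 V.

[2.39258 V, 2.39380 V)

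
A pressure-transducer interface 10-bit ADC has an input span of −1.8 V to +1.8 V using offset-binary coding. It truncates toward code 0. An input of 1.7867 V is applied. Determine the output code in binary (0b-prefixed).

Full-scale span = 3.6 V; LSB = 3.6/2^10 = 3.516 mV.
(1.7867 − (−1.8)) / 0.00351563 = 1020.217 LSBs.
So the output code is 1020.
In binary (0b-prefixed): 0b1111111100.

code 0b1111111100 (decimal 1020)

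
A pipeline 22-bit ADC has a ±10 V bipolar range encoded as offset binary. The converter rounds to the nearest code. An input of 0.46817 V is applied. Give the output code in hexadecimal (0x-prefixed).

code 0x217F86 (decimal 2195334)

Full-scale span = 20 V; LSB = 20/2^22 = 4.77 µV.
(0.46817 − (−10)) / 4.76837e-06 = 2195334.365 LSBs.
So the output code is 2195334.
In hexadecimal (0x-prefixed): 0x217F86.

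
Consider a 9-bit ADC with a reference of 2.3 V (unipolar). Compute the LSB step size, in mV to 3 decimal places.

4.492 mV

Full-scale span = 2.3 V.
LSB = 2.3 / 2^9 = 2.3 / 512 = 0.00449219 V = 4.492 mV.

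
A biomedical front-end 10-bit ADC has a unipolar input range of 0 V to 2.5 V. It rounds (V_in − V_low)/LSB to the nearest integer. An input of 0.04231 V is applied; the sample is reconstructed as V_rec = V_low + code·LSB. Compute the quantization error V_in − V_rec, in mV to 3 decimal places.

One LSB is 2.5 V / 1024 = 2.441 mV.
(0.04231 − 0)/0.00244141 = 17.3302; round gives code 17.
Code 17 maps back to 0 + 17×0.00244141 V = 0.041503906 V.
Difference: 0.000806094 V → 0.806 mV.

0.806 mV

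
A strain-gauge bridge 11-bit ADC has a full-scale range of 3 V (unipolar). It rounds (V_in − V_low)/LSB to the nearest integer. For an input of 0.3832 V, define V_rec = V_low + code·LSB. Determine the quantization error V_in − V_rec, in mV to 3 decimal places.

Step size: 3 V ÷ 2^11 = 1.465 mV.
(0.3832 − 0)/0.00146484 = 261.5979; round gives code 262.
Reconstructed: 0.38378906 V.
Error = 0.3832 − 0.38378906 = -0.000589062 V = -0.589 mV.

-0.589 mV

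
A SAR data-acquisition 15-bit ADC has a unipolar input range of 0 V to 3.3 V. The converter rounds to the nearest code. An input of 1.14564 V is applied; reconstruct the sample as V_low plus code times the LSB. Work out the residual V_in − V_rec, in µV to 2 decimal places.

Step size: 3.3 V ÷ 2^15 = 100.71 µV.
(V_in − V_low)/LSB = (1.14564 − 0)/0.000100708 = 11375.8580 → code 11376 (round).
V_rec = 0 + 11376·0.000100708 = 1.1456543 V.
V_in − V_rec = -1.42969e-05 V = -14.30 µV.

-14.30 µV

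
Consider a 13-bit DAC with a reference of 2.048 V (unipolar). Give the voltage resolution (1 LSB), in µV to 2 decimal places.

Full-scale span = 2.048 V.
LSB = 2.048 / 2^13 = 2.048 / 8192 = 0.00025 V = 250.00 µV.

250.00 µV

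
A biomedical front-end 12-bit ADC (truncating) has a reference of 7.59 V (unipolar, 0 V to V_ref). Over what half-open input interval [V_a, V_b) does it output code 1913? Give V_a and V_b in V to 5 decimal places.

LSB = 7.59/2^12 = 1.853 mV.
V_a = V_low + 1913·LSB = 3.54484 V; V_b = V_low + 1914·LSB = 3.54669 V.

[3.54484 V, 3.54669 V)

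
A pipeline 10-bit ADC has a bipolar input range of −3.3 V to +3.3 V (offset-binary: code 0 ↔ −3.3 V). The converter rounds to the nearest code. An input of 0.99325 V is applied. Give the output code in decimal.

With 1024 levels over 6.6 V, one step is 6.445 mV.
(0.99325 − (−3.3)) / 0.00644531 = 666.104 LSBs.
So the output code is 666.

code 666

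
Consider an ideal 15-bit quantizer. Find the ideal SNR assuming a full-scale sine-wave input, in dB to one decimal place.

SNR ≈ 6.02·N + 1.76 dB = 6.02·15 + 1.76 = 92.06 dB.

92.1 dB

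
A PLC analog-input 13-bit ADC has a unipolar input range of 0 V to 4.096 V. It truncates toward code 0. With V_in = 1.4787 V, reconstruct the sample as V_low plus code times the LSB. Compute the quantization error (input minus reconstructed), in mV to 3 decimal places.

LSB = 4.096/2^13 = 0.500 mV.
(1.4787 − 0)/0.0005 = 2957.4000; ⌊·⌋ gives code 2957.
Code 2957 maps back to 0 + 2957×0.0005 V = 1.4785 V.
V_in − V_rec = 0.0002 V = 0.200 mV.

0.200 mV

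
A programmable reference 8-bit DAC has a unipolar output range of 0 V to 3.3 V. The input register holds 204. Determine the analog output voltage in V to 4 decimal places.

2.6297 V

LSB = 3.3 V / 2^8 = 12.891 mV.
V_out = 0 + 204 × 0.0128906 V = 2.62969 V.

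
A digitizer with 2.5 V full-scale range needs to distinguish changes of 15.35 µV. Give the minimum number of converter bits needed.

18 bits

Number of steps required ≥ 2.5 V / 15.35 µV = 162866.45.
Need 2^N ≥ 162866.45; 2^17 = 131072, 2^18 = 262144.
Minimum N = 18.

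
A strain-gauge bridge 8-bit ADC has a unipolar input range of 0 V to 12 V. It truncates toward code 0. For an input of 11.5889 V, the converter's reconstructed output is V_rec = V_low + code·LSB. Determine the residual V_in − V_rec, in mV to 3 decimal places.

LSB = 12/2^8 = 46.875 mV.
Scaled input = 247.2299 LSBs, so code = 247.
Code 247 maps back to 0 + 247×0.046875 V = 11.578125 V.
Difference: 0.010775 V → 10.775 mV.

10.775 mV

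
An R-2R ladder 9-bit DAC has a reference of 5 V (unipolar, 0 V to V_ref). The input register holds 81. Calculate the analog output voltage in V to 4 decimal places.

LSB = 5 V / 2^9 = 9.766 mV.
V_out = 0 + 81 × 0.00976562 V = 0.791016 V.

0.7910 V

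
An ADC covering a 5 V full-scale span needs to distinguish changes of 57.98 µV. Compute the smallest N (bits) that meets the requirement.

17 bits

Number of steps required ≥ 5 V / 57.98 µV = 86236.63.
Need 2^N ≥ 86236.63; 2^16 = 65536, 2^17 = 131072.
Minimum N = 17.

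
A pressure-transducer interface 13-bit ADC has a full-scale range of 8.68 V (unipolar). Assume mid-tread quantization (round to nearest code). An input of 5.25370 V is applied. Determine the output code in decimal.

code 4958

Full-scale span = 8.68 V; LSB = 8.68/2^13 = 1.060 mV.
Input sits at 4958.331 steps above V_low.
round(4958.331) = 4958.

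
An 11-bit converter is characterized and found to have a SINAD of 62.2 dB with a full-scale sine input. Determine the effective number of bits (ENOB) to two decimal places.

10.04 bits

ENOB = (SINAD − 1.76) / 6.02 = (62.2 − 1.76)/6.02 = 10.040.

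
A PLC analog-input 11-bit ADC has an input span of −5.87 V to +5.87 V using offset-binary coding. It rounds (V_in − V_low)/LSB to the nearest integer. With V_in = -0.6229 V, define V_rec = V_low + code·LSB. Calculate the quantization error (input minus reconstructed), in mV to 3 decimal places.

One LSB is 11.74 V / 2048 = 5.732 mV.
Scaled input = 915.3374 LSBs, so code = 915.
Reconstructed: -0.62483398 V.
Error = -0.6229 − (−0.62483398) = 0.00193398 V = 1.934 mV.

1.934 mV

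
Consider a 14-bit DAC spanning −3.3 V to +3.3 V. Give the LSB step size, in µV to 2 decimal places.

Full-scale span = 6.6 V.
LSB = 6.6 / 2^14 = 6.6 / 16384 = 0.000402832 V = 402.83 µV.

402.83 µV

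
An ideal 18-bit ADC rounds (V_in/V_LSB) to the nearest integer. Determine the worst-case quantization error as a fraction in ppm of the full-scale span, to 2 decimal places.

1.91 ppm

Rounding → worst-case error = ½ LSB = V_FS/2^19, so 1e+06/524288 = 1.90735 ppm of full scale.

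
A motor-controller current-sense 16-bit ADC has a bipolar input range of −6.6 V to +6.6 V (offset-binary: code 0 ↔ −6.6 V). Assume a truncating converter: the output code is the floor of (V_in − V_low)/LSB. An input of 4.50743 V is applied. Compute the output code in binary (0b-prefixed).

LSB = 13.2 V / 65536 = 201.42 µV.
Input sits at 55146.707 steps above V_low.
Floor → code 55146.
In binary (0b-prefixed): 0b1101011101101010.

code 0b1101011101101010 (decimal 55146)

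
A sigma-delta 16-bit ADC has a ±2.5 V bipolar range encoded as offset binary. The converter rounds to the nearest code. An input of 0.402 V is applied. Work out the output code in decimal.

With 65536 levels over 5 V, one step is 76.29 µV.
(V_in − V_low)/LSB = (0.402 − (−2.5)) / 7.62939e-05 = 38037.094.
So the output code is 38037.

code 38037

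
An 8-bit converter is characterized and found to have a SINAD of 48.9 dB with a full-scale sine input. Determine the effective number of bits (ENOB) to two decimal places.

ENOB = (SINAD − 1.76) / 6.02 = (48.9 − 1.76)/6.02 = 7.831.

7.83 bits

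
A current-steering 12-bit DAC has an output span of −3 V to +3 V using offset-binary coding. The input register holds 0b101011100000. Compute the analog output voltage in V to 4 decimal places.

1.0781 V

LSB = 6 V / 2^12 = 1.465 mV.
Code 0b101011100000 = 2784 decimal.
V_out = (−3) + 2784 × 0.00146484 V = 1.07812 V.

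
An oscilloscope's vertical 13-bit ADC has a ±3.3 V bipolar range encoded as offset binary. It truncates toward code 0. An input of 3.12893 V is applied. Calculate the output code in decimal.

With 8192 levels over 6.6 V, one step is 0.806 mV.
(3.12893 − (−3.3)) / 0.000805664 = 7979.666 LSBs.
So the output code is 7979.

code 7979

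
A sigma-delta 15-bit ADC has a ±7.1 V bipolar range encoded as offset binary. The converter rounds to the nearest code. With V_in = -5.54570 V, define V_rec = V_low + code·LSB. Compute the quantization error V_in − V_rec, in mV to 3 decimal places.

LSB = 14.2/2^15 = 433.35 µV.
Scaled input = 3586.7114 LSBs, so code = 3587.
Code 3587 maps back to (−7.1) + 3587×0.00043335 V = -5.545575 V.
Error = -5.54570 − (−5.545575) = -0.000125049 V = -0.125 mV.

-0.125 mV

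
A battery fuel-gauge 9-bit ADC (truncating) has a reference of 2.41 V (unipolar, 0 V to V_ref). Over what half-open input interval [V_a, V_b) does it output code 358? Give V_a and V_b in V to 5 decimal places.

[1.68512 V, 1.68982 V)

LSB = 2.41/2^9 = 4.707 mV.
V_a = V_low + 358·LSB = 1.68512 V; V_b = V_low + 359·LSB = 1.68982 V.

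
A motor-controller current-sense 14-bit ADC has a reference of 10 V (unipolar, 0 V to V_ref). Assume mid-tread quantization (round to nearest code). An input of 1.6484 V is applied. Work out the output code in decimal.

code 2701

With 16384 levels over 10 V, one step is 0.610 mV.
(1.6484 − 0) / 0.000610352 = 2700.739 LSBs.
So the output code is 2701.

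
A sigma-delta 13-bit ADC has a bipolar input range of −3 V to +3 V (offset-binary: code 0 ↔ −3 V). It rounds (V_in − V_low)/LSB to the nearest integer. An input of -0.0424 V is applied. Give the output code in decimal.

code 4038

With 8192 levels over 6 V, one step is 0.732 mV.
Input sits at 4038.110 steps above V_low.
So the output code is 4038.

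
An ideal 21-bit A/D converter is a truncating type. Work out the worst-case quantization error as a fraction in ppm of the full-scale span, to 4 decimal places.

Truncating → worst-case error = 1 LSB = V_FS/2^21, so 1e+06/2097152 = 0.476837 ppm of full scale.

0.4768 ppm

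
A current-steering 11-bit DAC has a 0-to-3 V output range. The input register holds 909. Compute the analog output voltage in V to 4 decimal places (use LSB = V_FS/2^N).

LSB = 3 V / 2^11 = 1.465 mV.
V_out = 0 + 909 × 0.00146484 V = 1.33154 V.

1.3315 V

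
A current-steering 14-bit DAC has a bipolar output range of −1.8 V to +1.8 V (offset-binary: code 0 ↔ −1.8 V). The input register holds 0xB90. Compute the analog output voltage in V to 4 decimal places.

-1.1496 V

LSB = 3.6 V / 2^14 = 219.73 µV.
Code 0xB90 = 2960 decimal.
V_out = (−1.8) + 2960 × 0.000219727 V = -1.14961 V.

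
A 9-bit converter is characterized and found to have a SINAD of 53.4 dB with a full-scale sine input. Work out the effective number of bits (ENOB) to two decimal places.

8.58 bits

ENOB = (SINAD − 1.76) / 6.02 = (53.4 − 1.76)/6.02 = 8.578.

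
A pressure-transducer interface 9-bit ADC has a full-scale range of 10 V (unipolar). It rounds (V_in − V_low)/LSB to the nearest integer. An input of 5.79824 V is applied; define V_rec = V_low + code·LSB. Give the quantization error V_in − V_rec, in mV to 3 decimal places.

-2.541 mV

Step size: 10 V ÷ 2^9 = 19.531 mV.
Scaled input = 296.8699 LSBs, so code = 297.
Reconstructed: 5.8007812 V.
Error = 5.79824 − 5.8007812 = -0.00254125 V = -2.541 mV.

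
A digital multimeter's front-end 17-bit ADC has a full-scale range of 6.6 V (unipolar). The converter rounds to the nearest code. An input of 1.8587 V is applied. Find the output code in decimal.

LSB = 6.6 V / 131072 = 50.35 µV.
(1.8587 − 0) / 5.0354e-05 = 36912.656 LSBs.
Round → code 36913.

code 36913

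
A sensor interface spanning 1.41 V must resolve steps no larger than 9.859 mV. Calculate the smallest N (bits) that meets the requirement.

8 bits

Number of steps required ≥ 1.41 V / 9.859 mV = 143.02.
Need 2^N ≥ 143.02; 2^7 = 128, 2^8 = 256.
Minimum N = 8.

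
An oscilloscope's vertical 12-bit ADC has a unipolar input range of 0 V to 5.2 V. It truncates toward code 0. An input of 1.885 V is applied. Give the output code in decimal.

code 1484

Full-scale span = 5.2 V; LSB = 5.2/2^12 = 1.270 mV.
(1.885 − 0) / 0.00126953 = 1484.800 LSBs.
⌊·⌋(1484.800) = 1484.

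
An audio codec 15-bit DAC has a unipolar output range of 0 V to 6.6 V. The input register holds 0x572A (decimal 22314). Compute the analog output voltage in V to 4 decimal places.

4.4944 V

LSB = 6.6 V / 2^15 = 201.42 µV.
Code 0x572A = 22314 decimal.
V_out = 0 + 22314 × 0.000201416 V = 4.4944 V.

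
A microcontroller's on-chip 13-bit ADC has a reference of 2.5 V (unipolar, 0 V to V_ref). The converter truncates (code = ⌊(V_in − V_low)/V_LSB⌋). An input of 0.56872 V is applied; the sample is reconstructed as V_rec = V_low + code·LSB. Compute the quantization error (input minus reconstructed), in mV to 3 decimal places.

One LSB is 2.5 V / 8192 = 305.18 µV.
Scaled input = 1863.5817 LSBs, so code = 1863.
V_rec = 0 + 1863·0.000305176 = 0.56854248 V.
V_in − V_rec = 0.00017752 V = 0.178 mV.

0.178 mV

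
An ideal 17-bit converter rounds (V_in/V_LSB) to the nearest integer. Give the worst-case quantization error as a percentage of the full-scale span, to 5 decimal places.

0.00038 %

Rounding → worst-case error = ½ LSB = V_FS/2^18, so 100/262144 = 0.00038147 % of full scale.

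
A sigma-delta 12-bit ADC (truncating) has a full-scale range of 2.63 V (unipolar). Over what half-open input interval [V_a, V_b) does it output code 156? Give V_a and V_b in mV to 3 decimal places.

[100.166 mV, 100.808 mV)

LSB = 2.63/2^12 = 0.642 mV.
V_a = V_low + 156·LSB = 0.100166 V; V_b = V_low + 157·LSB = 0.100808 V.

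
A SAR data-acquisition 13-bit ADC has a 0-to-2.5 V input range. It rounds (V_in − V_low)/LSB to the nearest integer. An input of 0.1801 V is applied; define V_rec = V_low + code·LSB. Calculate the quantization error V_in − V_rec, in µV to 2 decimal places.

46.29 µV

One LSB is 2.5 V / 8192 = 305.18 µV.
(0.1801 − 0)/0.000305176 = 590.1517; round gives code 590.
V_rec = 0 + 590·0.000305176 = 0.18005371 V.
V_in − V_rec = 4.62891e-05 V = 46.29 µV.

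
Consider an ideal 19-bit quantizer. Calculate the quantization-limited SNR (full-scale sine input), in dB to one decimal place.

116.1 dB

SNR ≈ 6.02·N + 1.76 dB = 6.02·19 + 1.76 = 116.14 dB.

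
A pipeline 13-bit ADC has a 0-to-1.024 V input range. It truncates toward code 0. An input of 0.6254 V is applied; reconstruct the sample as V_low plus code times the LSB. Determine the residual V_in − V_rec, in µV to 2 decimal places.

25.00 µV

LSB = 1.024/2^13 = 125.00 µV.
(0.6254 − 0)/0.000125 = 5003.2000; ⌊·⌋ gives code 5003.
Reconstructed: 0.625375 V.
Difference: 2.5e-05 V → 25.00 µV.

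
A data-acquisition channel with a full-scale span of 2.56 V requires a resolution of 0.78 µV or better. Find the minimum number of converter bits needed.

Number of steps required ≥ 2.56 V / 0.78 µV = 3282051.28.
Need 2^N ≥ 3282051.28; 2^21 = 2097152, 2^22 = 4194304.
Minimum N = 22.

22 bits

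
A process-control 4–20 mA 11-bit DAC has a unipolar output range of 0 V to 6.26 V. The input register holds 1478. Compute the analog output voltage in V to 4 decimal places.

4.5177 V

LSB = 6.26 V / 2^11 = 3.057 mV.
V_out = 0 + 1478 × 0.00305664 V = 4.51771 V.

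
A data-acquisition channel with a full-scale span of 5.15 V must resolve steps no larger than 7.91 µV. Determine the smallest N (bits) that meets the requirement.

20 bits

Number of steps required ≥ 5.15 V / 7.91 µV = 651074.59.
Need 2^N ≥ 651074.59; 2^19 = 524288, 2^20 = 1048576.
Minimum N = 20.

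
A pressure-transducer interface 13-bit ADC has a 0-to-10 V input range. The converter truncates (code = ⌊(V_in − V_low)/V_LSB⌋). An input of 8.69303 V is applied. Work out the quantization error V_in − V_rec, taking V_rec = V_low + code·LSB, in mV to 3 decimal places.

Step size: 10 V ÷ 2^13 = 1.221 mV.
(V_in − V_low)/LSB = (8.69303 − 0)/0.0012207 = 7121.3302 → code 7121 (floor).
V_rec = 0 + 7121·0.0012207 = 8.692627 V.
V_in − V_rec = 0.000403047 V = 0.403 mV.

0.403 mV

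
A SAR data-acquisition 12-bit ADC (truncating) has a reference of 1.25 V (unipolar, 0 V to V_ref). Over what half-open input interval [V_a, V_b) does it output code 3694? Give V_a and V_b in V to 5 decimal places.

[1.12732 V, 1.12762 V)

LSB = 1.25/2^12 = 305.18 µV.
V_a = V_low + 3694·LSB = 1.12732 V; V_b = V_low + 3695·LSB = 1.12762 V.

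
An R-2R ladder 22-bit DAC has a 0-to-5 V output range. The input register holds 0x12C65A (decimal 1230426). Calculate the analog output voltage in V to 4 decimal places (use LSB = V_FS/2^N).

LSB = 5 V / 2^22 = 1.19 µV.
Code 0x12C65A = 1230426 decimal.
V_out = 0 + 1230426 × 1.19209e-06 V = 1.46678 V.

1.4668 V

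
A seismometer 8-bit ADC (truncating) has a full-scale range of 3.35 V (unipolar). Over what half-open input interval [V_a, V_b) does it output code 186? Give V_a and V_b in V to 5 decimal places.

LSB = 3.35/2^8 = 13.086 mV.
V_a = V_low + 186·LSB = 2.43398 V; V_b = V_low + 187·LSB = 2.44707 V.

[2.43398 V, 2.44707 V)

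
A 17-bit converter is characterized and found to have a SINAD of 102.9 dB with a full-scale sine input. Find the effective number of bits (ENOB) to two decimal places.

16.80 bits

ENOB = (SINAD − 1.76) / 6.02 = (102.9 − 1.76)/6.02 = 16.801.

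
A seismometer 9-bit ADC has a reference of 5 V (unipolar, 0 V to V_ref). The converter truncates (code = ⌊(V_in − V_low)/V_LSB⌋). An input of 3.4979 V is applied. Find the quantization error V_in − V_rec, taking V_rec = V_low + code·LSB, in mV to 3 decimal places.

1.806 mV

LSB = 5/2^9 = 9.766 mV.
(3.4979 − 0)/0.00976562 = 358.1850; ⌊·⌋ gives code 358.
Reconstructed: 3.4960938 V.
Difference: 0.00180625 V → 1.806 mV.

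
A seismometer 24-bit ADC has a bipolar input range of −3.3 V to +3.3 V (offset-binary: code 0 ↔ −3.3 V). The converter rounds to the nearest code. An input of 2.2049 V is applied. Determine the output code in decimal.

With 16777216 levels over 6.6 V, one step is 0.39 µV.
(2.2049 − (−3.3)) / 3.93391e-07 = 13993469.145 LSBs.
So the output code is 13993469.

code 13993469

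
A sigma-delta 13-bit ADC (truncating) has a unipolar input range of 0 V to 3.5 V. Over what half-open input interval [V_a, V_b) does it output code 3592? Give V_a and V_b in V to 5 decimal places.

LSB = 3.5/2^13 = 427.25 µV.
V_a = V_low + 3592·LSB = 1.53467 V; V_b = V_low + 3593·LSB = 1.5351 V.

[1.53467 V, 1.53510 V)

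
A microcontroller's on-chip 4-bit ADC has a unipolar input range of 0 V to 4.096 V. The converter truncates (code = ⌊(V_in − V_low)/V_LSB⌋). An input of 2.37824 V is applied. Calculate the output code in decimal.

code 9

With 16 levels over 4.096 V, one step is 256.000 mV.
(V_in − V_low)/LSB = (2.37824 − 0) / 0.256 = 9.290.
So the output code is 9.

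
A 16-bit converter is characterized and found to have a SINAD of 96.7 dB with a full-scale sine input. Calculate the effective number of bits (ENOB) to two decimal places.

15.77 bits

ENOB = (SINAD − 1.76) / 6.02 = (96.7 − 1.76)/6.02 = 15.771.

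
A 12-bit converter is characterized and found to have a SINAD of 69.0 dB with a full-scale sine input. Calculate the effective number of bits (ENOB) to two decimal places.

ENOB = (SINAD − 1.76) / 6.02 = (69.0 − 1.76)/6.02 = 11.169.

11.17 bits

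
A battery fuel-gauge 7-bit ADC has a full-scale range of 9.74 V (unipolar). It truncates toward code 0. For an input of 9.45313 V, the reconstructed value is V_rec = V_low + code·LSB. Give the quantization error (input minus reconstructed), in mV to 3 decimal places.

17.505 mV

Step size: 9.74 V ÷ 2^7 = 76.094 mV.
Scaled input = 124.2300 LSBs, so code = 124.
V_rec = 0 + 124·0.0760938 = 9.435625 V.
Difference: 0.017505 V → 17.505 mV.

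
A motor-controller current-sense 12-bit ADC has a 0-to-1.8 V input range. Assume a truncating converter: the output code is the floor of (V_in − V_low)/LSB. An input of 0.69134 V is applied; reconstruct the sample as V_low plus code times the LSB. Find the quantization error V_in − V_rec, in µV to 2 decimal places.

One LSB is 1.8 V / 4096 = 439.45 µV.
(V_in − V_low)/LSB = (0.69134 − 0)/0.000439453 = 1573.1826 → code 1573 (floor).
V_rec = 0 + 1573·0.000439453 = 0.69125977 V.
Difference: 8.02344e-05 V → 80.23 µV.

80.23 µV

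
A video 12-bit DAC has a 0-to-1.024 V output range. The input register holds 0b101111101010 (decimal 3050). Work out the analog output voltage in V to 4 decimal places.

0.7625 V

LSB = 1.024 V / 2^12 = 250.00 µV.
Code 0b101111101010 = 3050 decimal.
V_out = 0 + 3050 × 0.00025 V = 0.7625 V.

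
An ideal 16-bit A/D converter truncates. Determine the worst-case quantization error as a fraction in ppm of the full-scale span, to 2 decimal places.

Truncating → worst-case error = 1 LSB = V_FS/2^16, so 1e+06/65536 = 15.2588 ppm of full scale.

15.26 ppm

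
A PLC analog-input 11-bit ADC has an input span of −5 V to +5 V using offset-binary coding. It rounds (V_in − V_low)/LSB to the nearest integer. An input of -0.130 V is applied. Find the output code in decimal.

code 997

LSB = 10 V / 2048 = 4.883 mV.
(-0.130 − (−5)) / 0.00488281 = 997.376 LSBs.
Round → code 997.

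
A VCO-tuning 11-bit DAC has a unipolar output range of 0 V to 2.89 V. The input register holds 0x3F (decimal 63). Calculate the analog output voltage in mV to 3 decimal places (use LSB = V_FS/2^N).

88.901 mV

LSB = 2.89 V / 2^11 = 1.411 mV.
Code 0x3F = 63 decimal.
V_out = 0 + 63 × 0.00141113 V = 0.0889014 V.
= 88.901 mV.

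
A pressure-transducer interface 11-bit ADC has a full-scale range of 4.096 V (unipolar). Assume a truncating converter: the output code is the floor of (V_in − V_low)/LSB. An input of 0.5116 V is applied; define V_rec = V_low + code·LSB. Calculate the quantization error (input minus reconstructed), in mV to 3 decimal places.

One LSB is 4.096 V / 2048 = 2.000 mV.
(0.5116 − 0)/0.002 = 255.8000; ⌊·⌋ gives code 255.
V_rec = 0 + 255·0.002 = 0.51 V.
Error = 0.5116 − 0.51 = 0.0016 V = 1.600 mV.

1.600 mV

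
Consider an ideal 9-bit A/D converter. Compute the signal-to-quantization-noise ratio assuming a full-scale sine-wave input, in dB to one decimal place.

SNR ≈ 6.02·N + 1.76 dB = 6.02·9 + 1.76 = 55.94 dB.

55.9 dB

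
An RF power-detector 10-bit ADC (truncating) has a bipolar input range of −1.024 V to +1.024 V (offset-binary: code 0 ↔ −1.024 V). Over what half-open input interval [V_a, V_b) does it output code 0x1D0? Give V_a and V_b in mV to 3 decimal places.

[-96.000 mV, -94.000 mV)

LSB = 2.048/2^10 = 2.000 mV.
Code 0x1D0 = 464 decimal.
V_a = V_low + 464·LSB = -0.096 V; V_b = V_low + 465·LSB = -0.094 V.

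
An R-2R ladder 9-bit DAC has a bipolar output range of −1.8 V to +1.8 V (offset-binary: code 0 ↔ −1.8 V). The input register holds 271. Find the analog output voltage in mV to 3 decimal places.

LSB = 3.6 V / 2^9 = 7.031 mV.
V_out = (−1.8) + 271 × 0.00703125 V = 0.105469 V.
= 105.469 mV.

105.469 mV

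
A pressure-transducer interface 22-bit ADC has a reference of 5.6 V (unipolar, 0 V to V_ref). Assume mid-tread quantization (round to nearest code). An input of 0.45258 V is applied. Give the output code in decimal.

LSB = 5.6 V / 4194304 = 1.34 µV.
(0.45258 − 0) / 1.33514e-06 = 338974.661 LSBs.
round(338974.661) = 338975.

code 338975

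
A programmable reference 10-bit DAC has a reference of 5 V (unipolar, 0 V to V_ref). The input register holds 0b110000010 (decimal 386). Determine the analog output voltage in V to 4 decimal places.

LSB = 5 V / 2^10 = 4.883 mV.
Code 0b110000010 = 386 decimal.
V_out = 0 + 386 × 0.00488281 V = 1.88477 V.

1.8848 V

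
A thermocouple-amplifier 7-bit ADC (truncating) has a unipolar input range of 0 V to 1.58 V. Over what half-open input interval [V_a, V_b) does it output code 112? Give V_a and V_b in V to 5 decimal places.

LSB = 1.58/2^7 = 12.344 mV.
V_a = V_low + 112·LSB = 1.3825 V; V_b = V_low + 113·LSB = 1.39484 V.

[1.38250 V, 1.39484 V)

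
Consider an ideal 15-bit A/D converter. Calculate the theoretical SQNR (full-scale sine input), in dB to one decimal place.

92.1 dB

SNR ≈ 6.02·N + 1.76 dB = 6.02·15 + 1.76 = 92.06 dB.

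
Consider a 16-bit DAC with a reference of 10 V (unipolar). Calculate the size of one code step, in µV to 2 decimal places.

152.59 µV

Full-scale span = 10 V.
LSB = 10 / 2^16 = 10 / 65536 = 0.000152588 V = 152.59 µV.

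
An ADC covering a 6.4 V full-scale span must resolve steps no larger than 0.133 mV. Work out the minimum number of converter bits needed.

Number of steps required ≥ 6.4 V / 0.133 mV = 48120.30.
Need 2^N ≥ 48120.30; 2^15 = 32768, 2^16 = 65536.
Minimum N = 16.

16 bits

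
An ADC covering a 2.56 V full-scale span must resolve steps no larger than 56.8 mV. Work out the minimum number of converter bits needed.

Number of steps required ≥ 2.56 V / 56.8 mV = 45.07.
Need 2^N ≥ 45.07; 2^5 = 32, 2^6 = 64.
Minimum N = 6.

6 bits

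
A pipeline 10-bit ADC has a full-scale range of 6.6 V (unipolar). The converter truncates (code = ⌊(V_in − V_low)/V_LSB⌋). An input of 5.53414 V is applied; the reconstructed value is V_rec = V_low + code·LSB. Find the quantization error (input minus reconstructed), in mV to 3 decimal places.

One LSB is 6.6 V / 1024 = 6.445 mV.
(V_in − V_low)/LSB = (5.53414 − 0)/0.00644531 = 858.6302 → code 858 (floor).
V_rec = 0 + 858·0.00644531 = 5.5300781 V.
Error = 5.53414 − 5.5300781 = 0.00406188 V = 4.062 mV.

4.062 mV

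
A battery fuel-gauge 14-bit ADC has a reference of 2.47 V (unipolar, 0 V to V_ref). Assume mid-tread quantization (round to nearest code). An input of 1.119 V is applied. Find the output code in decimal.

code 7423

LSB = 2.47 V / 16384 = 150.76 µV.
(V_in − V_low)/LSB = (1.119 − 0) / 0.000150757 = 7422.549.
So the output code is 7423.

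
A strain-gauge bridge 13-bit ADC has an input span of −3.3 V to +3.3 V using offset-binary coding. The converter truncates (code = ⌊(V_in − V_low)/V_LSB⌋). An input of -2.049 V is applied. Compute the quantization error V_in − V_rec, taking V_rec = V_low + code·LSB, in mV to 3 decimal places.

Step size: 6.6 V ÷ 2^13 = 0.806 mV.
(V_in − V_low)/LSB = (-2.049 − (−3.3))/0.000805664 = 1552.7564 → code 1552 (floor).
Reconstructed: -2.0496094 V.
Error = -2.049 − (−2.0496094) = 0.000609375 V = 0.609 mV.

0.609 mV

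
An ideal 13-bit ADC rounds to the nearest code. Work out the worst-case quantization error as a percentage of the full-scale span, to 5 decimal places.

0.00610 %

Rounding → worst-case error = ½ LSB = V_FS/2^14, so 100/16384 = 0.00610352 % of full scale.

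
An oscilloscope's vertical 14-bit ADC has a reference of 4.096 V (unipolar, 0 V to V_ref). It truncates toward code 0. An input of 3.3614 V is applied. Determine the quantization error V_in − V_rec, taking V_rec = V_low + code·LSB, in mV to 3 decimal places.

One LSB is 4.096 V / 16384 = 250.00 µV.
(V_in − V_low)/LSB = (3.3614 − 0)/0.00025 = 13445.6000 → code 13445 (floor).
Reconstructed: 3.36125 V.
Error = 3.3614 − 3.36125 = 0.00015 V = 0.150 mV.

0.150 mV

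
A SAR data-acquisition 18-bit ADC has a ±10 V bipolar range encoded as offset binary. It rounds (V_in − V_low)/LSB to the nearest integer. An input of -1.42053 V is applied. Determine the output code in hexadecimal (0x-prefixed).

code 0x1B745 (decimal 112453)

With 262144 levels over 20 V, one step is 76.29 µV.
(-1.42053 − (−10)) / 7.62939e-05 = 112452.829 LSBs.
So the output code is 112453.
In hexadecimal (0x-prefixed): 0x1B745.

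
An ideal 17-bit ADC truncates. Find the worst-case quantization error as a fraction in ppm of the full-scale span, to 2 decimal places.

Truncating → worst-case error = 1 LSB = V_FS/2^17, so 1e+06/131072 = 7.62939 ppm of full scale.

7.63 ppm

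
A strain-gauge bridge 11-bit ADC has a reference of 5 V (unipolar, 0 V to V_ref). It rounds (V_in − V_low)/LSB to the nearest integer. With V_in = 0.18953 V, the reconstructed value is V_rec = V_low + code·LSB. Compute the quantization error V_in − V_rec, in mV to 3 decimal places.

-0.900 mV

LSB = 5/2^11 = 2.441 mV.
(V_in − V_low)/LSB = (0.18953 − 0)/0.00244141 = 77.6315 → code 78 (round).
V_rec = 0 + 78·0.00244141 = 0.19042969 V.
Difference: -0.000899687 V → -0.900 mV.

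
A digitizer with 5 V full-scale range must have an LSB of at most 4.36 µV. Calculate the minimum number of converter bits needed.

Number of steps required ≥ 5 V / 4.36 µV = 1146788.99.
Need 2^N ≥ 1146788.99; 2^20 = 1048576, 2^21 = 2097152.
Minimum N = 21.

21 bits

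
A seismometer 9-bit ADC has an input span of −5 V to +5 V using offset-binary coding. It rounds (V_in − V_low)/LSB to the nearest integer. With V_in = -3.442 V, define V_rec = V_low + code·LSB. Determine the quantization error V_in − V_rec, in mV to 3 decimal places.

One LSB is 10 V / 512 = 19.531 mV.
(V_in − V_low)/LSB = (-3.442 − (−5))/0.0195312 = 79.7696 → code 80 (round).
Code 80 maps back to (−5) + 80×0.0195312 V = -3.4375 V.
Error = -3.442 − (−3.4375) = -0.0045 V = -4.500 mV.

-4.500 mV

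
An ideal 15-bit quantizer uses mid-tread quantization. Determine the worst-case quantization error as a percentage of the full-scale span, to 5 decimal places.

0.00153 %

Rounding → worst-case error = ½ LSB = V_FS/2^16, so 100/65536 = 0.00152588 % of full scale.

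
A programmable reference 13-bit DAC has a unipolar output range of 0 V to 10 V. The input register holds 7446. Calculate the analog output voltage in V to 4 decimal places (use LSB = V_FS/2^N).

LSB = 10 V / 2^13 = 1.221 mV.
V_out = 0 + 7446 × 0.0012207 V = 9.08936 V.

9.0894 V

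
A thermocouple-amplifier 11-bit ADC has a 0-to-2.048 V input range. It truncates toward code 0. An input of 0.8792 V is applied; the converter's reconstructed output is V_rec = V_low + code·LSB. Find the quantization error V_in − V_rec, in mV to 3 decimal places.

LSB = 2.048/2^11 = 1.000 mV.
Scaled input = 879.2000 LSBs, so code = 879.
Code 879 maps back to 0 + 879×0.001 V = 0.879 V.
Error = 0.8792 − 0.879 = 0.0002 V = 0.200 mV.

0.200 mV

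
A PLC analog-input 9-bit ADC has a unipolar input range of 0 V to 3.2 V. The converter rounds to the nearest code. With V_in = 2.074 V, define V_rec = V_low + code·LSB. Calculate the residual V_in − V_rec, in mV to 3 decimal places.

-1.000 mV

Step size: 3.2 V ÷ 2^9 = 6.250 mV.
(2.074 − 0)/0.00625 = 331.8400; round gives code 332.
Reconstructed: 2.075 V.
Error = 2.074 − 2.075 = -0.001 V = -1.000 mV.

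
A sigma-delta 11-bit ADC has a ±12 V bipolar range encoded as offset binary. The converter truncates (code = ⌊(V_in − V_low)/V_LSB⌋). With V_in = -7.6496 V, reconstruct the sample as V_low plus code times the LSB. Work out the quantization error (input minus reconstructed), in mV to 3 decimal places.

2.744 mV

LSB = 24/2^11 = 11.719 mV.
(V_in − V_low)/LSB = (-7.6496 − (−12))/0.0117188 = 371.2341 → code 371 (floor).
Reconstructed: -7.6523438 V.
Difference: 0.00274375 V → 2.744 mV.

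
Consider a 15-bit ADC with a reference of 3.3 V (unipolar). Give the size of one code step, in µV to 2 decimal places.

100.71 µV

Full-scale span = 3.3 V.
LSB = 3.3 / 2^15 = 3.3 / 32768 = 0.000100708 V = 100.71 µV.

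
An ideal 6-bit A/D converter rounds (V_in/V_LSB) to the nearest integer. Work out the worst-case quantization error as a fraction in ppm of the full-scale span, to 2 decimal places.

7812.50 ppm

Rounding → worst-case error = ½ LSB = V_FS/2^7, so 1e+06/128 = 7812.5 ppm of full scale.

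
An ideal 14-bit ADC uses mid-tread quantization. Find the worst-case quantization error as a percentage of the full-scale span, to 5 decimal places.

0.00305 %

Rounding → worst-case error = ½ LSB = V_FS/2^15, so 100/32768 = 0.00305176 % of full scale.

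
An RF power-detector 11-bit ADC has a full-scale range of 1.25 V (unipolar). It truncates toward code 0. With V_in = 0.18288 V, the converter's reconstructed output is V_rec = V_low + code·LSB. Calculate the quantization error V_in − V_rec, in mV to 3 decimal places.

0.385 mV

Step size: 1.25 V ÷ 2^11 = 0.610 mV.
(V_in − V_low)/LSB = (0.18288 − 0)/0.000610352 = 299.6306 → code 299 (floor).
V_rec = 0 + 299·0.000610352 = 0.18249512 V.
Difference: 0.000384883 V → 0.385 mV.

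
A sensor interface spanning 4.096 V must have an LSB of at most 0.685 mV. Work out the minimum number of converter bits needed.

13 bits

Number of steps required ≥ 4.096 V / 0.685 mV = 5979.56.
Need 2^N ≥ 5979.56; 2^12 = 4096, 2^13 = 8192.
Minimum N = 13.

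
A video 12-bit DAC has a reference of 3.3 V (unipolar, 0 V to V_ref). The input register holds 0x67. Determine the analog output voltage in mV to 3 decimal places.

LSB = 3.3 V / 2^12 = 0.806 mV.
Code 0x67 = 103 decimal.
V_out = 0 + 103 × 0.000805664 V = 0.0829834 V.
= 82.983 mV.

82.983 mV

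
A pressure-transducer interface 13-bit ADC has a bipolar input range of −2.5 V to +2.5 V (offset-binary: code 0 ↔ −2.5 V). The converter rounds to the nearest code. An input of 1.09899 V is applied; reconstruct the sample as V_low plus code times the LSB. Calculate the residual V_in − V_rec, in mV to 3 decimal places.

One LSB is 5 V / 8192 = 0.610 mV.
(V_in − V_low)/LSB = (1.09899 − (−2.5))/0.000610352 = 5896.5852 → code 5897 (round).
Code 5897 maps back to (−2.5) + 5897×0.000610352 V = 1.0992432 V.
Error = 1.09899 − 1.0992432 = -0.000253164 V = -0.253 mV.

-0.253 mV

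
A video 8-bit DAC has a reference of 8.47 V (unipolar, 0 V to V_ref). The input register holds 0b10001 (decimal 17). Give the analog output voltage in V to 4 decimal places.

0.5625 V

LSB = 8.47 V / 2^8 = 33.086 mV.
Code 0b10001 = 17 decimal.
V_out = 0 + 17 × 0.0330859 V = 0.562461 V.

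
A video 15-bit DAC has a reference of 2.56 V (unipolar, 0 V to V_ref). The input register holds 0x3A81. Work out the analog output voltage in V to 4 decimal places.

1.1701 V

LSB = 2.56 V / 2^15 = 78.12 µV.
Code 0x3A81 = 14977 decimal.
V_out = 0 + 14977 × 7.8125e-05 V = 1.17008 V.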